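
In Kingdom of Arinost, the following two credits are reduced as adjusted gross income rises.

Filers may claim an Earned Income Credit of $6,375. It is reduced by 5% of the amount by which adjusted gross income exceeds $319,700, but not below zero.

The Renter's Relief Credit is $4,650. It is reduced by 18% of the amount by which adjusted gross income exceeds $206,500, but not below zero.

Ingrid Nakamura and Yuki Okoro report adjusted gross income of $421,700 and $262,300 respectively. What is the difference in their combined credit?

$5,100

Ingrid ($421,700): Earned Income Credit: 5% of the $102,000 excess over $319,700 is $5,100; credit = $6,375 − $5,100 = $1,275. Renter's Relief Credit: 18% of the $215,200 excess over $206,500 is $38,736 ≥ base, so the credit is $0. total $1,275 + $0 = $1,275
Yuki ($262,300): Earned Income Credit: $262,300 is at or below the $319,700 threshold, so the full $6,375 applies. Renter's Relief Credit: 18% of the $55,800 excess over $206,500 is $10,044 ≥ base, so the credit is $0. total $6,375 + $0 = $6,375
Difference: |$1,275 − $6,375| = $5,100.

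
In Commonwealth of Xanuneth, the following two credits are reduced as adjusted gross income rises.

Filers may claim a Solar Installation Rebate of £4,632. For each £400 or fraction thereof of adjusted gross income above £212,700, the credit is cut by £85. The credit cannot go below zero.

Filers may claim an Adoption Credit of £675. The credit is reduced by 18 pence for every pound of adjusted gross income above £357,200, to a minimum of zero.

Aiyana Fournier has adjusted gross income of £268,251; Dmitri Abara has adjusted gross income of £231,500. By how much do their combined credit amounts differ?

Aiyana (£268,251): Solar Installation Rebate: income exceeds £212,700 by £55,551 → 139 increments × £85 = £11,815 ≥ base, so the credit is £0. Adoption Credit: £268,251 is at or below the £357,200 threshold, so the full £675 applies. total £0 + £675 = £675
Dmitri (£231,500): Solar Installation Rebate: income exceeds £212,700 by £18,800, which is 47 full-or-partial £400 increments; reduction = 47 × £85 = £3,995, leaving £637. Adoption Credit: £231,500 is at or below the £357,200 threshold, so the full £675 applies. total £637 + £675 = £1,312
Difference: |£675 − £1,312| = £637.

£637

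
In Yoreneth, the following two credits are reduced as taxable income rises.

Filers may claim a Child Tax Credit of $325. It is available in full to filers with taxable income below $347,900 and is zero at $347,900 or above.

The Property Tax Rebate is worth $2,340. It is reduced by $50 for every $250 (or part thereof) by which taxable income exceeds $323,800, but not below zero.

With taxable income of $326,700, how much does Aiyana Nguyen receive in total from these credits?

Child Tax Credit: $326,700 is below the $347,900 cutoff, so the full $325 applies.
Property Tax Rebate: income exceeds $323,800 by $2,900, which is 12 full-or-partial $250 increments; reduction = 12 × $50 = $600, leaving $1,740.
Total: $325 + $1,740 = $2,065.

$2,065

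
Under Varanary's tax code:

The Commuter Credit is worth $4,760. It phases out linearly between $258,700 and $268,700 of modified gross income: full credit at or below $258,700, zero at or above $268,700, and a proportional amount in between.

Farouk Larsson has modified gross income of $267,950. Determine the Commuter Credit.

$357

Commuter Credit: $267,950 is $9,250 into a $10,000 phase-out range, leaving 750/10,000 of the credit: $4,760 × 750/10,000 = $357.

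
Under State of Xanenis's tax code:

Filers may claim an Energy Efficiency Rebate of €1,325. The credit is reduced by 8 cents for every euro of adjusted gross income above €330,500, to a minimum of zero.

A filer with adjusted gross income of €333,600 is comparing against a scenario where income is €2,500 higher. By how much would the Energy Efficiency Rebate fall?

At €333,600 — 8% of the €3,100 excess over €330,500 is €248; credit = €1,325 − €248 = €1,077.
At €336,100 — 8% of the €5,600 excess over €330,500 is €448; credit = €1,325 − €448 = €877.
Lost: €1,077 − €877 = €200.

€200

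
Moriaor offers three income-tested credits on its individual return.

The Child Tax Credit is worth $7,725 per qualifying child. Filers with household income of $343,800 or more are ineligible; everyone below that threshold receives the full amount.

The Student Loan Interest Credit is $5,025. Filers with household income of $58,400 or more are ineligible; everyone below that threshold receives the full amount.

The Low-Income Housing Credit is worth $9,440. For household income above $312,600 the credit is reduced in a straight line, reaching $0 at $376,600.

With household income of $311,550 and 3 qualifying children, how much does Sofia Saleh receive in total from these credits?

$32,615

Child Tax Credit: base = 3 × $7,725 = $23,175. $311,550 is below the $343,800 cutoff, so the full $23,175 applies.
Student Loan Interest Credit: $311,550 meets or exceeds the $58,400 cutoff, so the credit is $0.
Low-Income Housing Credit: $311,550 is at or below the $312,600 threshold, so the full $9,440 applies.
Total: $23,175 + $0 + $9,440 = $32,615.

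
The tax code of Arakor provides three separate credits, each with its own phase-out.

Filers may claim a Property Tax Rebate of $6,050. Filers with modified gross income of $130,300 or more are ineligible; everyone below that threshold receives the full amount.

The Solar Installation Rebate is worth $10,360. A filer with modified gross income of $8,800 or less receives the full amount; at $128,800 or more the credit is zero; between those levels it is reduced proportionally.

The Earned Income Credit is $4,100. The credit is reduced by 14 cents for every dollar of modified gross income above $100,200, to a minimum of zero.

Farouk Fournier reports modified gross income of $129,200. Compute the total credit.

$6,090

Property Tax Rebate: $129,200 is below the $130,300 cutoff, so the full $6,050 applies.
Solar Installation Rebate: $129,200 is at or above $128,800, so the credit is $0.
Earned Income Credit: 14% of the $29,000 excess over $100,200 is $4,060; credit = $4,100 − $4,060 = $40.
Total: $6,050 + $0 + $40 = $6,090.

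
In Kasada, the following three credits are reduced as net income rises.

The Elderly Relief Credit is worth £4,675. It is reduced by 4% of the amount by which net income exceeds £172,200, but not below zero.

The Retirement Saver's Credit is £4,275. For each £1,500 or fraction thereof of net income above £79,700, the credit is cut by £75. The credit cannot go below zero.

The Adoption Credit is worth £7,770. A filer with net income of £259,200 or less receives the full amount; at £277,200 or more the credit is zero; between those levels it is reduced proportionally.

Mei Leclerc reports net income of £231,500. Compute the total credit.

£10,073

Elderly Relief Credit: 4% of the £59,300 excess over £172,200 is £2,372; credit = £4,675 − £2,372 = £2,303.
Retirement Saver's Credit: income exceeds £79,700 by £151,800 → 102 increments × £75 = £7,650 ≥ base, so the credit is £0.
Adoption Credit: £231,500 is at or below the £259,200 threshold, so the full £7,770 applies.
Total: £2,303 + £0 + £7,770 = £10,073.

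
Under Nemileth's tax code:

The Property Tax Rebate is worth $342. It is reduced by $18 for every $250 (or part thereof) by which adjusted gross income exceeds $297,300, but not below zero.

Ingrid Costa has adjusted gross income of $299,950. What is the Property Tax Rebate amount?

Property Tax Rebate: income exceeds $297,300 by $2,650, which is 11 full-or-partial $250 increments; reduction = 11 × $18 = $198, leaving $144.

$144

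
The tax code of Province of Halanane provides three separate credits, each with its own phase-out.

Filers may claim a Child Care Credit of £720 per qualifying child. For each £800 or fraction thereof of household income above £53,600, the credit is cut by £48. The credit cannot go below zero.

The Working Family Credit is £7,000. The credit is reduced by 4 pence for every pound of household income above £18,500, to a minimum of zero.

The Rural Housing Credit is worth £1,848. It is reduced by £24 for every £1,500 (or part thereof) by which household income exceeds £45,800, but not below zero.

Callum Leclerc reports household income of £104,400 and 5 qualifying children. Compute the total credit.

Child Care Credit: base = 5 × £720 = £3,600. income exceeds £53,600 by £50,800, which is 64 full-or-partial £800 increments; reduction = 64 × £48 = £3,072, leaving £528.
Working Family Credit: 4% of the £85,900 excess over £18,500 is £3,436; credit = £7,000 − £3,436 = £3,564.
Rural Housing Credit: income exceeds £45,800 by £58,600, which is 40 full-or-partial £1,500 increments; reduction = 40 × £24 = £960, leaving £888.
Total: £528 + £3,564 + £888 = £4,980.

£4,980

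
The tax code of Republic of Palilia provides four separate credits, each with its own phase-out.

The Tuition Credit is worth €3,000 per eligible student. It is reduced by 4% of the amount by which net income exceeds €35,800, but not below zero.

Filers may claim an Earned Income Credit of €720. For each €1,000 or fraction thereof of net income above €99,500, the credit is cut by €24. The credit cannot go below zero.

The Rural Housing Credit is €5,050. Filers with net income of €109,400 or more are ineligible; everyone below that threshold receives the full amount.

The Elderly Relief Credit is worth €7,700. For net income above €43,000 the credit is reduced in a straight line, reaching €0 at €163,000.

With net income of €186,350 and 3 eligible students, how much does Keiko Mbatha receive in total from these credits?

Tuition Credit: base = 3 × €3,000 = €9,000. 4% of the €150,550 excess over €35,800 is €6,022; credit = €9,000 − €6,022 = €2,978.
Earned Income Credit: income exceeds €99,500 by €86,850 → 87 increments × €24 = €2,088 ≥ base, so the credit is €0.
Rural Housing Credit: €186,350 meets or exceeds the €109,400 cutoff, so the credit is €0.
Elderly Relief Credit: €186,350 is at or above €163,000, so the credit is €0.
Total: €2,978 + €0 + €0 + €0 = €2,978.

€2,978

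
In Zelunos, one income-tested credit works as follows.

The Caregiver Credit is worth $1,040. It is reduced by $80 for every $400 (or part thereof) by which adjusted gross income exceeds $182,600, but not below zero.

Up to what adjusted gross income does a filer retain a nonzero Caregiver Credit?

$187,400

After 12 increments the reduction is 12 × $80 = $960, leaving $80; one more increment wipes it out. Increment 12 ends at excess 12 × $400 = $4,800, so the highest qualifying income is $182,600 + $4,800 = $187,400.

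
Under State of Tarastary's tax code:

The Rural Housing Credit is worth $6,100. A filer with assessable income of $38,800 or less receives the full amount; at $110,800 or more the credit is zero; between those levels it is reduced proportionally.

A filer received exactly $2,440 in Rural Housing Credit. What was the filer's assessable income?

$2,440 is 2,440/6,100 of the full $6,100, so 3,660/6,100 of the $72,000 range has been used: income = $38,800 + $72,000 × 3,660/6,100 = $82,000.

$82,000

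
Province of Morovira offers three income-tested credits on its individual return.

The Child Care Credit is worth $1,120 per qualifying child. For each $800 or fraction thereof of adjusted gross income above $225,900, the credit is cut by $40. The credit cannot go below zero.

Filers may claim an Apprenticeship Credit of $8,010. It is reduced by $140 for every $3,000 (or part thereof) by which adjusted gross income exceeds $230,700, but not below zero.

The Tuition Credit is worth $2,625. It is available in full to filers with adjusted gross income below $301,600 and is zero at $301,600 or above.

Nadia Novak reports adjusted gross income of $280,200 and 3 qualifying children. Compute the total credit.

Child Care Credit: base = 3 × $1,120 = $3,360. income exceeds $225,900 by $54,300, which is 68 full-or-partial $800 increments; reduction = 68 × $40 = $2,720, leaving $640.
Apprenticeship Credit: income exceeds $230,700 by $49,500, which is 17 full-or-partial $3,000 increments; reduction = 17 × $140 = $2,380, leaving $5,630.
Tuition Credit: $280,200 is below the $301,600 cutoff, so the full $2,625 applies.
Total: $640 + $5,630 + $2,625 = $8,895.

$8,895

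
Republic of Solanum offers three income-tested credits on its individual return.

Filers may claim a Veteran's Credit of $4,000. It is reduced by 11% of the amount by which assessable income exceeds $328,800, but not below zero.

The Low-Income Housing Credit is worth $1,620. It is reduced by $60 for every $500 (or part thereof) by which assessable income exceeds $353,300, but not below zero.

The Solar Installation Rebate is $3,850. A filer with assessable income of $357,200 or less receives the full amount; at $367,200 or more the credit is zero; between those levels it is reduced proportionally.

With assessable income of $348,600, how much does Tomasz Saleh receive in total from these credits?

Veteran's Credit: 11% of the $19,800 excess over $328,800 is $2,178; credit = $4,000 − $2,178 = $1,822.
Low-Income Housing Credit: $348,600 is at or below the $353,300 threshold, so the full $1,620 applies.
Solar Installation Rebate: $348,600 is at or below the $357,200 threshold, so the full $3,850 applies.
Total: $1,822 + $1,620 + $3,850 = $7,292.

$7,292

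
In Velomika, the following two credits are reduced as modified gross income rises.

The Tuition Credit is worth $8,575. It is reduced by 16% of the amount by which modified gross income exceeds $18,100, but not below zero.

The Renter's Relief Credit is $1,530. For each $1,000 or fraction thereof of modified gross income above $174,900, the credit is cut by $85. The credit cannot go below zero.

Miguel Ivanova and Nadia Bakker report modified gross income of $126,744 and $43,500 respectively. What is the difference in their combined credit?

$4,511

Miguel ($126,744): Tuition Credit: 16% of the $108,644 excess over $18,100 is $17,383.04 ≥ base, so the credit is $0. Renter's Relief Credit: $126,744 is at or below the $174,900 threshold, so the full $1,530 applies. total $0 + $1,530 = $1,530
Nadia ($43,500): Tuition Credit: 16% of the $25,400 excess over $18,100 is $4,064; credit = $8,575 − $4,064 = $4,511. Renter's Relief Credit: $43,500 is at or below the $174,900 threshold, so the full $1,530 applies. total $4,511 + $1,530 = $6,041
Difference: |$1,530 − $6,041| = $4,511.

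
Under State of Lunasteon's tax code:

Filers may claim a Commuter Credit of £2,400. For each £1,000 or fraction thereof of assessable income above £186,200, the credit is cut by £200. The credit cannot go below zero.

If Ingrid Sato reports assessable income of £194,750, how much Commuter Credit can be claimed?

£600

Commuter Credit: income exceeds £186,200 by £8,550, which is 9 full-or-partial £1,000 increments; reduction = 9 × £200 = £1,800, leaving £600.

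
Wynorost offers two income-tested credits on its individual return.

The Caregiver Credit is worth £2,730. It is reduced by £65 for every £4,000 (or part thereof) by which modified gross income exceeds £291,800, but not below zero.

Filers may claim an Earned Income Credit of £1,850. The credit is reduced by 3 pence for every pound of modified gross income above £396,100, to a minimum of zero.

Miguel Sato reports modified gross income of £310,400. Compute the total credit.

Caregiver Credit: income exceeds £291,800 by £18,600, which is 5 full-or-partial £4,000 increments; reduction = 5 × £65 = £325, leaving £2,405.
Earned Income Credit: £310,400 is at or below the £396,100 threshold, so the full £1,850 applies.
Total: £2,405 + £1,850 = £4,255.

£4,255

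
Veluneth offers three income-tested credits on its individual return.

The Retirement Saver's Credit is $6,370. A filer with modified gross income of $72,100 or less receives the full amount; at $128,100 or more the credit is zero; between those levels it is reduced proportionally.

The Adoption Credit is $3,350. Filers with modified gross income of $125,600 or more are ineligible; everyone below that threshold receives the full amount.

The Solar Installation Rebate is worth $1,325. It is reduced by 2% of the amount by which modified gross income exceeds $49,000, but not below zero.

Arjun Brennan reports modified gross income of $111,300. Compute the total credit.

$5,340

Retirement Saver's Credit: $111,300 is $39,200 into a $56,000 phase-out range, leaving 16,800/56,000 of the credit: $6,370 × 16,800/56,000 = $1,911.
Adoption Credit: $111,300 is below the $125,600 cutoff, so the full $3,350 applies.
Solar Installation Rebate: 2% of the $62,300 excess over $49,000 is $1,246; credit = $1,325 − $1,246 = $79.
Total: $1,911 + $3,350 + $79 = $5,340.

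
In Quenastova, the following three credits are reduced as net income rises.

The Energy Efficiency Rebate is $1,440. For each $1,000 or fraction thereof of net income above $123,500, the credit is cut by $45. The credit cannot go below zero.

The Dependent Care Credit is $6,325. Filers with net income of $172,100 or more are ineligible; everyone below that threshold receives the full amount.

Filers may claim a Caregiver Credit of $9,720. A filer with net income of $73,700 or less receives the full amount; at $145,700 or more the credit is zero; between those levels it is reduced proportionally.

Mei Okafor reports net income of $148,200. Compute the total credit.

$6,640

Energy Efficiency Rebate: income exceeds $123,500 by $24,700, which is 25 full-or-partial $1,000 increments; reduction = 25 × $45 = $1,125, leaving $315.
Dependent Care Credit: $148,200 is below the $172,100 cutoff, so the full $6,325 applies.
Caregiver Credit: $148,200 is at or above $145,700, so the credit is $0.
Total: $315 + $6,325 + $0 = $6,640.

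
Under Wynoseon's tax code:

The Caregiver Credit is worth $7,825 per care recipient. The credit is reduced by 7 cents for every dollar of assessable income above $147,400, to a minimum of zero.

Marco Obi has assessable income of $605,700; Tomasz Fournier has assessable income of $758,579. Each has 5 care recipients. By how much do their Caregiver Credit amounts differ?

Marco ($605,700): Caregiver Credit: base = 5 × $7,825 = $39,125. 7% of the $458,300 excess over $147,400 is $32,081; credit = $39,125 − $32,081 = $7,044.
Tomasz ($758,579): Caregiver Credit: base = 5 × $7,825 = $39,125. 7% of the $611,179 excess over $147,400 is $42,782.53 ≥ base, so the credit is $0.
Difference: |$7,044 − $0| = $7,044.

$7,044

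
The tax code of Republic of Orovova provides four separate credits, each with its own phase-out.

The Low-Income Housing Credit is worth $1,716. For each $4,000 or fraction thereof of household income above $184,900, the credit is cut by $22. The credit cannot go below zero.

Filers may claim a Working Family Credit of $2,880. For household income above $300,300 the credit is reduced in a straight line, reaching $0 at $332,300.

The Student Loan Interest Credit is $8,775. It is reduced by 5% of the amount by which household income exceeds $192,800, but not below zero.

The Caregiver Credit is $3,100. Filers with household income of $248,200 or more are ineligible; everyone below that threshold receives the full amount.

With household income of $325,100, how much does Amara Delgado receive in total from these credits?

Low-Income Housing Credit: income exceeds $184,900 by $140,200, which is 36 full-or-partial $4,000 increments; reduction = 36 × $22 = $792, leaving $924.
Working Family Credit: $325,100 is $24,800 into a $32,000 phase-out range, leaving 7,200/32,000 of the credit: $2,880 × 7,200/32,000 = $648.
Student Loan Interest Credit: 5% of the $132,300 excess over $192,800 is $6,615; credit = $8,775 − $6,615 = $2,160.
Caregiver Credit: $325,100 meets or exceeds the $248,200 cutoff, so the credit is $0.
Total: $924 + $648 + $2,160 + $0 = $3,732.

$3,732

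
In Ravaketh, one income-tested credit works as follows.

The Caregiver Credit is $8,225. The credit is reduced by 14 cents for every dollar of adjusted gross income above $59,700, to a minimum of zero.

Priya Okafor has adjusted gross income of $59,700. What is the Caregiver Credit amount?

$8,225

Caregiver Credit: $59,700 is at or below the $59,700 threshold, so the full $8,225 applies.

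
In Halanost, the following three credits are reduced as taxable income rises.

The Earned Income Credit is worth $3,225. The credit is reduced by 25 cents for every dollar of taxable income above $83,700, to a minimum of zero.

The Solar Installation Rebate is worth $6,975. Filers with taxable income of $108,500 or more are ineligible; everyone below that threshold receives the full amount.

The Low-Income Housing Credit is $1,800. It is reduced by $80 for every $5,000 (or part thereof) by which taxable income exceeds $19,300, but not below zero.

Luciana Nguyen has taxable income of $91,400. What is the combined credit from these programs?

$8,875

Earned Income Credit: 25% of the $7,700 excess over $83,700 is $1,925; credit = $3,225 − $1,925 = $1,300.
Solar Installation Rebate: $91,400 is below the $108,500 cutoff, so the full $6,975 applies.
Low-Income Housing Credit: income exceeds $19,300 by $72,100, which is 15 full-or-partial $5,000 increments; reduction = 15 × $80 = $1,200, leaving $600.
Total: $1,300 + $6,975 + $600 = $8,875.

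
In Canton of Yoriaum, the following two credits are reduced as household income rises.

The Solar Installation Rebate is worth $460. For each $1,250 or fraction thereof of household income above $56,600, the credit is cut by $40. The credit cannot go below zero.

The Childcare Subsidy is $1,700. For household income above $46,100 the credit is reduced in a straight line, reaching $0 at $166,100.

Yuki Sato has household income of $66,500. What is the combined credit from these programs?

$1,551

Solar Installation Rebate: income exceeds $56,600 by $9,900, which is 8 full-or-partial $1,250 increments; reduction = 8 × $40 = $320, leaving $140.
Childcare Subsidy: $66,500 is $20,400 into a $120,000 phase-out range, leaving 99,600/120,000 of the credit: $1,700 × 99,600/120,000 = $1,411.
Total: $140 + $1,411 = $1,551.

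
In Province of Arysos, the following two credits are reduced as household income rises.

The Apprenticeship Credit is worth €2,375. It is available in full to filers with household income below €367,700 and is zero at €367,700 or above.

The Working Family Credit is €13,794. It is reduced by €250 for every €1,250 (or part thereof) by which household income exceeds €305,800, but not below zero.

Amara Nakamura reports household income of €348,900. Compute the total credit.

Apprenticeship Credit: €348,900 is below the €367,700 cutoff, so the full €2,375 applies.
Working Family Credit: income exceeds €305,800 by €43,100, which is 35 full-or-partial €1,250 increments; reduction = 35 × €250 = €8,750, leaving €5,044.
Total: €2,375 + €5,044 = €7,419.

€7,419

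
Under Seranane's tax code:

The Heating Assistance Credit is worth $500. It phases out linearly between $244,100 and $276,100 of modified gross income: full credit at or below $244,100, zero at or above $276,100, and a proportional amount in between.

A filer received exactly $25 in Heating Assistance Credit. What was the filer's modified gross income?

$274,500

$25 is 25/500 of the full $500, so 475/500 of the $32,000 range has been used: income = $244,100 + $32,000 × 475/500 = $274,500.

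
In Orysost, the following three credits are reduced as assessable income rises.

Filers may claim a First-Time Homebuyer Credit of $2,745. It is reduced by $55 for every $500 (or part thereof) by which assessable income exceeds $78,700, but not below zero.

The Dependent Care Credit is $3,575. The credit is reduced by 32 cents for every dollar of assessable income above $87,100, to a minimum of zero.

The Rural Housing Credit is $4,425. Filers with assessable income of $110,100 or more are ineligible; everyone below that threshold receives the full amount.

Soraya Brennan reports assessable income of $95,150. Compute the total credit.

First-Time Homebuyer Credit: income exceeds $78,700 by $16,450, which is 33 full-or-partial $500 increments; reduction = 33 × $55 = $1,815, leaving $930.
Dependent Care Credit: 32% of the $8,050 excess over $87,100 is $2,576; credit = $3,575 − $2,576 = $999.
Rural Housing Credit: $95,150 is below the $110,100 cutoff, so the full $4,425 applies.
Total: $930 + $999 + $4,425 = $6,354.

$6,354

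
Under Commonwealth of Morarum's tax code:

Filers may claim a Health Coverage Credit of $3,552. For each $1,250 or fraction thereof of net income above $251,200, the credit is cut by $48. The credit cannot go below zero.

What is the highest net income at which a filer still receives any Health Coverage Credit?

$342,450

After 73 increments the reduction is 73 × $48 = $3,504, leaving $48; one more increment wipes it out. Increment 73 ends at excess 73 × $1,250 = $91,250, so the highest qualifying income is $251,200 + $91,250 = $342,450.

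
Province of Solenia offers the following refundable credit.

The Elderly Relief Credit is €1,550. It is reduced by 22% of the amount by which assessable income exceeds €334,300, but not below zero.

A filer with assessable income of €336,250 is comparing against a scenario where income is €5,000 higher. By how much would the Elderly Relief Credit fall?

At €336,250 — 22% of the €1,950 excess over €334,300 is €429; credit = €1,550 − €429 = €1,121.
At €341,250 — 22% of the €6,950 excess over €334,300 is €1,529; credit = €1,550 − €1,529 = €21.
Lost: €1,121 − €21 = €1,100.

€1,100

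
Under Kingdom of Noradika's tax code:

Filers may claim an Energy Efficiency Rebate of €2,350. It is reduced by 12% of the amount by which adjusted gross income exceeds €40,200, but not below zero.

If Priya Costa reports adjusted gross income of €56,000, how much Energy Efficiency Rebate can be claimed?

Energy Efficiency Rebate: 12% of the €15,800 excess over €40,200 is €1,896; credit = €2,350 − €1,896 = €454.

€454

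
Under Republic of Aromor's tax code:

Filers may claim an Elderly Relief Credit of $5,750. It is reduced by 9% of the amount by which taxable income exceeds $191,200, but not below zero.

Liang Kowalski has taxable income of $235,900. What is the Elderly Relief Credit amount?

$1,727

Elderly Relief Credit: 9% of the $44,700 excess over $191,200 is $4,023; credit = $5,750 − $4,023 = $1,727.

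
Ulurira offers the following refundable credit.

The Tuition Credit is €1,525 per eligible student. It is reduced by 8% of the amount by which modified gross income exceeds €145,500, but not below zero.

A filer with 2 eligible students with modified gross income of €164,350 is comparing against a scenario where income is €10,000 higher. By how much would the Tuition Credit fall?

At €164,350 — base = 2 × €1,525 = €3,050. 8% of the €18,850 excess over €145,500 is €1,508; credit = €3,050 − €1,508 = €1,542.
At €174,350 — base = 2 × €1,525 = €3,050. 8% of the €28,850 excess over €145,500 is €2,308; credit = €3,050 − €2,308 = €742.
Lost: €1,542 − €742 = €800.

€800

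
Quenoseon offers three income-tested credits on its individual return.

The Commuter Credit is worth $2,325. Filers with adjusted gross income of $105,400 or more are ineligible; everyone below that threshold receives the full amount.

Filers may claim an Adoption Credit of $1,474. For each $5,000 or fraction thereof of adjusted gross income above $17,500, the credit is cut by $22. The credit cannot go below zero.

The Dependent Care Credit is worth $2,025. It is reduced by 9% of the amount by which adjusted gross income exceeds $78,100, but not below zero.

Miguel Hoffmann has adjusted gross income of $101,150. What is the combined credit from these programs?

$3,425

Commuter Credit: $101,150 is below the $105,400 cutoff, so the full $2,325 applies.
Adoption Credit: income exceeds $17,500 by $83,650, which is 17 full-or-partial $5,000 increments; reduction = 17 × $22 = $374, leaving $1,100.
Dependent Care Credit: 9% of the $23,050 excess over $78,100 is $2,074.50 ≥ base, so the credit is $0.
Total: $2,325 + $1,100 + $0 = $3,425.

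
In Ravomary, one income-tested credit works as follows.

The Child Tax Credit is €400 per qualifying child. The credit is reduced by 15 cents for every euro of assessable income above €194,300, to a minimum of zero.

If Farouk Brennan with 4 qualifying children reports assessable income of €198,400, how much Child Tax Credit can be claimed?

€985

Child Tax Credit: base = 4 × €400 = €1,600. 15% of the €4,100 excess over €194,300 is €615; credit = €1,600 − €615 = €985.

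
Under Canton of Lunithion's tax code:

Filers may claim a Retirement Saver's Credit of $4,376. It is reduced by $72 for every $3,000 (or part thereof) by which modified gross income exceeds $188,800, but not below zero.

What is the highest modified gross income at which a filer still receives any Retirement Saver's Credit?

After 60 increments the reduction is 60 × $72 = $4,320, leaving $56; one more increment wipes it out. Increment 60 ends at excess 60 × $3,000 = $180,000, so the highest qualifying income is $188,800 + $180,000 = $368,800.

$368,800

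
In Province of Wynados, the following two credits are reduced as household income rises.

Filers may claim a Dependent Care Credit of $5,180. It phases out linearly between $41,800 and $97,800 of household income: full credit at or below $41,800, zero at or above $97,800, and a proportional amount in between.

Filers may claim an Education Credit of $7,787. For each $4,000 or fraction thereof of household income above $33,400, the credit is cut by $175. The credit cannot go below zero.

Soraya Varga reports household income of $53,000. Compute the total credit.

Dependent Care Credit: $53,000 is $11,200 into a $56,000 phase-out range, leaving 44,800/56,000 of the credit: $5,180 × 44,800/56,000 = $4,144.
Education Credit: income exceeds $33,400 by $19,600, which is 5 full-or-partial $4,000 increments; reduction = 5 × $175 = $875, leaving $6,912.
Total: $4,144 + $6,912 = $11,056.

$11,056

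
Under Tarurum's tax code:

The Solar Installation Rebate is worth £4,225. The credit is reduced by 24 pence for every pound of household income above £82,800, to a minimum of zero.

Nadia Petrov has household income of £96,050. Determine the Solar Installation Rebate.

Solar Installation Rebate: 24% of the £13,250 excess over £82,800 is £3,180; credit = £4,225 − £3,180 = £1,045.

£1,045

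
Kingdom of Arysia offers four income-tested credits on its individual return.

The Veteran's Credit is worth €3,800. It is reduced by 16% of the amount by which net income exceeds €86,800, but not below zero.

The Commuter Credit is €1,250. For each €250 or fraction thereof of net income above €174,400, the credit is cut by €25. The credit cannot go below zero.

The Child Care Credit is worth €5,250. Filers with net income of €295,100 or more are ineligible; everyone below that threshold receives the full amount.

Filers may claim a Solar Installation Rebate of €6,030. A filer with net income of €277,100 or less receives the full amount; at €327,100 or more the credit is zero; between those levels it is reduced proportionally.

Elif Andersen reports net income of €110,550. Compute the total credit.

€12,530

Veteran's Credit: 16% of the €23,750 excess over €86,800 is €3,800 ≥ base, so the credit is €0.
Commuter Credit: €110,550 is at or below the €174,400 threshold, so the full €1,250 applies.
Child Care Credit: €110,550 is below the €295,100 cutoff, so the full €5,250 applies.
Solar Installation Rebate: €110,550 is at or below the €277,100 threshold, so the full €6,030 applies.
Total: €0 + €1,250 + €5,250 + €6,030 = €12,530.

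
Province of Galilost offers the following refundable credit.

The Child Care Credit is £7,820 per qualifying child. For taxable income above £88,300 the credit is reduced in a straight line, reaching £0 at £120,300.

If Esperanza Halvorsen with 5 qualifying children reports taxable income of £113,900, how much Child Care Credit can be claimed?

Child Care Credit: base = 5 × £7,820 = £39,100. £113,900 is £25,600 into a £32,000 phase-out range, leaving 6,400/32,000 of the credit: £39,100 × 6,400/32,000 = £7,820.

£7,820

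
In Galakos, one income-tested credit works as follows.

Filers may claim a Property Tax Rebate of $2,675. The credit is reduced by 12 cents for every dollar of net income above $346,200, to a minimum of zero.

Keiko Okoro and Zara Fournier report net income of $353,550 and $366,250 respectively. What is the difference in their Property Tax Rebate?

$1,524

Keiko ($353,550): Property Tax Rebate: 12% of the $7,350 excess over $346,200 is $882; credit = $2,675 − $882 = $1,793.
Zara ($366,250): Property Tax Rebate: 12% of the $20,050 excess over $346,200 is $2,406; credit = $2,675 − $2,406 = $269.
Difference: |$1,793 − $269| = $1,524.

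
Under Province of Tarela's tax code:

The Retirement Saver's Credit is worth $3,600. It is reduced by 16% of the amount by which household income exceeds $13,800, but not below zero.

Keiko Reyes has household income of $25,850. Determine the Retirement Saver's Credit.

Retirement Saver's Credit: 16% of the $12,050 excess over $13,800 is $1,928; credit = $3,600 − $1,928 = $1,672.

$1,672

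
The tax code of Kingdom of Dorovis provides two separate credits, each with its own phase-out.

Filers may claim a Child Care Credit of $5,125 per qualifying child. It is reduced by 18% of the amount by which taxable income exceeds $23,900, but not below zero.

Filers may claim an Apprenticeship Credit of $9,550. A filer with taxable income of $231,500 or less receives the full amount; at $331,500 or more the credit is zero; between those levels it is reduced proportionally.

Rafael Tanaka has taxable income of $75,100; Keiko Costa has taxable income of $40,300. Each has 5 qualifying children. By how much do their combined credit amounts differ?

Rafael ($75,100): Child Care Credit: base = 5 × $5,125 = $25,625. 18% of the $51,200 excess over $23,900 is $9,216; credit = $25,625 − $9,216 = $16,409. Apprenticeship Credit: $75,100 is at or below the $231,500 threshold, so the full $9,550 applies. total $16,409 + $9,550 = $25,959
Keiko ($40,300): Child Care Credit: base = 5 × $5,125 = $25,625. 18% of the $16,400 excess over $23,900 is $2,952; credit = $25,625 − $2,952 = $22,673. Apprenticeship Credit: $40,300 is at or below the $231,500 threshold, so the full $9,550 applies. total $22,673 + $9,550 = $32,223
Difference: |$25,959 − $32,223| = $6,264.

$6,264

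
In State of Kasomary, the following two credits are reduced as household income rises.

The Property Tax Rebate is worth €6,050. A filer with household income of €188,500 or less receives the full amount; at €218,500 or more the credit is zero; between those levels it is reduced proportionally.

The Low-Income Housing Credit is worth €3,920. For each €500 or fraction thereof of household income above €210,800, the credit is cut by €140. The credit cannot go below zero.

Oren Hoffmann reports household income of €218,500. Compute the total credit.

Property Tax Rebate: €218,500 is at or above €218,500, so the credit is €0.
Low-Income Housing Credit: income exceeds €210,800 by €7,700, which is 16 full-or-partial €500 increments; reduction = 16 × €140 = €2,240, leaving €1,680.
Total: €0 + €1,680 = €1,680.

€1,680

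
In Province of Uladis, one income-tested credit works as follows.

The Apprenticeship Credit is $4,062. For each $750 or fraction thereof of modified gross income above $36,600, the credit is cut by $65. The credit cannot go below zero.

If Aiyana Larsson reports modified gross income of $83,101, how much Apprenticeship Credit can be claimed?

Apprenticeship Credit: income exceeds $36,600 by $46,501 → 63 increments × $65 = $4,095 ≥ base, so the credit is $0.

$0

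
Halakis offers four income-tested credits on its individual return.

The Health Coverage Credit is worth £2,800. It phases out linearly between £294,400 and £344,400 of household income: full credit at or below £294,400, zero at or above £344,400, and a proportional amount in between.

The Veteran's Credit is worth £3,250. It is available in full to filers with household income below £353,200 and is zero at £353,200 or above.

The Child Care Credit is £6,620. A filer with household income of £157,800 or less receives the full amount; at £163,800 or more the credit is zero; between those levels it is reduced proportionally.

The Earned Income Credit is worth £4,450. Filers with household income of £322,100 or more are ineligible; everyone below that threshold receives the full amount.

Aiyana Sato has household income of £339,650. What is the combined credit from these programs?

Health Coverage Credit: £339,650 is £45,250 into a £50,000 phase-out range, leaving 4,750/50,000 of the credit: £2,800 × 4,750/50,000 = £266.
Veteran's Credit: £339,650 is below the £353,200 cutoff, so the full £3,250 applies.
Child Care Credit: £339,650 is at or above £163,800, so the credit is £0.
Earned Income Credit: £339,650 meets or exceeds the £322,100 cutoff, so the credit is £0.
Total: £266 + £3,250 + £0 + £0 = £3,516.

£3,516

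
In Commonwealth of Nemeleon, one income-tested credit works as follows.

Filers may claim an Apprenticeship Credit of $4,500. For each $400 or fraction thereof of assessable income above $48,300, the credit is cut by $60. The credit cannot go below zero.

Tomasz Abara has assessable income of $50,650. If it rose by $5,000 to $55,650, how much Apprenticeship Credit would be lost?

At $50,650 — income exceeds $48,300 by $2,350, which is 6 full-or-partial $400 increments; reduction = 6 × $60 = $360, leaving $4,140.
At $55,650 — income exceeds $48,300 by $7,350, which is 19 full-or-partial $400 increments; reduction = 19 × $60 = $1,140, leaving $3,360.
Lost: $4,140 − $3,360 = $780.

$780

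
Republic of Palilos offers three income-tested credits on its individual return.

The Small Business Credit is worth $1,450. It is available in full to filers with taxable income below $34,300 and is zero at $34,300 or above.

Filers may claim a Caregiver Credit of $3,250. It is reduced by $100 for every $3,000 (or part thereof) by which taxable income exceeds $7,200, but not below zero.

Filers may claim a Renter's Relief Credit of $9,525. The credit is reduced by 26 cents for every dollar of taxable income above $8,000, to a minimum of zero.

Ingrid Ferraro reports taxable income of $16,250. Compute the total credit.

$11,680

Small Business Credit: $16,250 is below the $34,300 cutoff, so the full $1,450 applies.
Caregiver Credit: income exceeds $7,200 by $9,050, which is 4 full-or-partial $3,000 increments; reduction = 4 × $100 = $400, leaving $2,850.
Renter's Relief Credit: 26% of the $8,250 excess over $8,000 is $2,145; credit = $9,525 − $2,145 = $7,380.
Total: $1,450 + $2,850 + $7,380 = $11,680.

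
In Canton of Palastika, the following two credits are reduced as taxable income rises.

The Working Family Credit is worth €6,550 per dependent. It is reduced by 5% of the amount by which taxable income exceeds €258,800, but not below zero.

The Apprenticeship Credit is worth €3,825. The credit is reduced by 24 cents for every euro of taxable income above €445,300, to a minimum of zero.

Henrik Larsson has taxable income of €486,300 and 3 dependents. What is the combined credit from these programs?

€8,275

Working Family Credit: base = 3 × €6,550 = €19,650. 5% of the €227,500 excess over €258,800 is €11,375; credit = €19,650 − €11,375 = €8,275.
Apprenticeship Credit: 24% of the €41,000 excess over €445,300 is €9,840 ≥ base, so the credit is €0.
Total: €8,275 + €0 = €8,275.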